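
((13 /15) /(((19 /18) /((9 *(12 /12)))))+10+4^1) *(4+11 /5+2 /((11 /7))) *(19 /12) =69596 /275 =253.08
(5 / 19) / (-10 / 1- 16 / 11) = -0.02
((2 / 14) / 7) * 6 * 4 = 24 / 49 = 0.49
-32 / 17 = -1.88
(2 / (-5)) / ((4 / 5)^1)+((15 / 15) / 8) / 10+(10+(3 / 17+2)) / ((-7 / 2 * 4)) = -12921 / 9520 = -1.36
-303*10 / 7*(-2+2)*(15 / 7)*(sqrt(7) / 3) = 0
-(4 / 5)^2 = -16 / 25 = -0.64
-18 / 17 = -1.06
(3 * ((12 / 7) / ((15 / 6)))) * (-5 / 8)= -9 / 7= -1.29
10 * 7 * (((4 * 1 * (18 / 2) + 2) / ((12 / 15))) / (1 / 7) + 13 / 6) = 70280 / 3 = 23426.67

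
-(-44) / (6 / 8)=176 / 3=58.67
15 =15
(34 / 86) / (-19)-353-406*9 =-3273736 / 817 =-4007.02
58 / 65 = 0.89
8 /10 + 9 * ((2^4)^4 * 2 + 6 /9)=5898274 /5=1179654.80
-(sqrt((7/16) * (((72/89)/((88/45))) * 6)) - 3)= 3 - 9 * sqrt(205590)/3916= 1.96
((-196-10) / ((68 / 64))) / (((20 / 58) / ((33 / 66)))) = -23896 / 85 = -281.13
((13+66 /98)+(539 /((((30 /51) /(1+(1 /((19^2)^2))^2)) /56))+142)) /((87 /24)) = 1713271405131683616 /120668215406305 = 14198.20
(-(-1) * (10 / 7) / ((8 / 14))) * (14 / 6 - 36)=-505 / 6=-84.17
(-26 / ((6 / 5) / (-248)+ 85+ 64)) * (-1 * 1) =16120 / 92377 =0.17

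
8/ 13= 0.62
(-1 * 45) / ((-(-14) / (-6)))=135 / 7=19.29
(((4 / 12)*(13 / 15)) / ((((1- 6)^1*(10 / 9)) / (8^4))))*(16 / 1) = -425984 / 125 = -3407.87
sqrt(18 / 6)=sqrt(3)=1.73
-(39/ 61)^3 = -59319/ 226981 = -0.26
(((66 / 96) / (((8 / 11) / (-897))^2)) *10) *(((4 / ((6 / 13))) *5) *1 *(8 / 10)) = 23203582545 / 64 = 362555977.27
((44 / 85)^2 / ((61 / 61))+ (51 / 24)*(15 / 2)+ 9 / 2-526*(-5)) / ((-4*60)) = -102140517 / 9248000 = -11.04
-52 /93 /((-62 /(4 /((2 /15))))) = 260 /961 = 0.27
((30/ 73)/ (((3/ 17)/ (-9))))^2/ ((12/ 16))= 3121200/ 5329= 585.70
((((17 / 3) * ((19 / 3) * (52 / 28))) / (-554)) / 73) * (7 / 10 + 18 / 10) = -20995 / 5095692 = -0.00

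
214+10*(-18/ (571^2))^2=22748785010974/ 106302733681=214.00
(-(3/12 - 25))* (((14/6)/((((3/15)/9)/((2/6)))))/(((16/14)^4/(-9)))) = -74875185/16384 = -4570.02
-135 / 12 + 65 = 215 / 4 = 53.75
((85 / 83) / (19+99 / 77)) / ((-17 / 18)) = -315 / 5893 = -0.05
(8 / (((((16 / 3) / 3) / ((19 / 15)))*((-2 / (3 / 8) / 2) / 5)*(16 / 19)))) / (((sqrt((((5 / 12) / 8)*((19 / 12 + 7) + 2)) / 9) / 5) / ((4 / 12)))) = -85.47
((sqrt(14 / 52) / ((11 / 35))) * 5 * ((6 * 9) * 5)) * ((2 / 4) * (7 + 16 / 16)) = 94500 * sqrt(182) / 143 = 8915.21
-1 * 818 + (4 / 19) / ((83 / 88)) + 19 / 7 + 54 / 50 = -224638822 / 275975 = -813.98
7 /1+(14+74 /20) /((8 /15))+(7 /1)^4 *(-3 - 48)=-1958573 /16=-122410.81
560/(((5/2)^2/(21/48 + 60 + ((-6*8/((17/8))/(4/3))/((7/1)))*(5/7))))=3129884/595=5260.31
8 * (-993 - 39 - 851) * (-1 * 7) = 105448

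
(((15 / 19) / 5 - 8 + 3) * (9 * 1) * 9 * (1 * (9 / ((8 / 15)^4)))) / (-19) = 848829375 / 369664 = 2296.22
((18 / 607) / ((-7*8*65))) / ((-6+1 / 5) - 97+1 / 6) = 27 / 340149446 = 0.00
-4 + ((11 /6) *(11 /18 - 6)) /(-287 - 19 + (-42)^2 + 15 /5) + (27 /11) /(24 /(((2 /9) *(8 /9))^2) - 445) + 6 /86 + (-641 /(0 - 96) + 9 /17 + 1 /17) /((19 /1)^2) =-77831544415639801 /19944334837402272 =-3.90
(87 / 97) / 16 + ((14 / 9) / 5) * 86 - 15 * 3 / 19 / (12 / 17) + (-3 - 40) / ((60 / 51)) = -17374751 / 1326960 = -13.09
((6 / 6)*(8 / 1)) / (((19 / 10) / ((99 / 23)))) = 18.12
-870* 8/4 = -1740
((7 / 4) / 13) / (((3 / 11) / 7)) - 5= -241 / 156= -1.54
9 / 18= 1 / 2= 0.50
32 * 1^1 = 32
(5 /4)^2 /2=25 /32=0.78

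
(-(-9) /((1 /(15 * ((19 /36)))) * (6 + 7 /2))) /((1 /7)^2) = 735 /2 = 367.50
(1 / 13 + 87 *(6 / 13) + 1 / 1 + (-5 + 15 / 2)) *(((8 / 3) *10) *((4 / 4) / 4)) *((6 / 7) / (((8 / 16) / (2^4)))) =727680 / 91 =7996.48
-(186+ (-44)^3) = 84998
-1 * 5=-5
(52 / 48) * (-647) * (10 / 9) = -42055 / 54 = -778.80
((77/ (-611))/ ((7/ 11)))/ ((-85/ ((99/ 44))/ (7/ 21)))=363/ 207740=0.00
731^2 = 534361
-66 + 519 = 453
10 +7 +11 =28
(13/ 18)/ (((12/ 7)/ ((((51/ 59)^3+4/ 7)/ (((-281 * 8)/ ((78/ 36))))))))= -295762337/ 598352821632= -0.00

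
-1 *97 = -97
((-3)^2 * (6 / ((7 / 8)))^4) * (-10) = -477757440 / 2401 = -198982.69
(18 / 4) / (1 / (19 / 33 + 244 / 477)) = 4.89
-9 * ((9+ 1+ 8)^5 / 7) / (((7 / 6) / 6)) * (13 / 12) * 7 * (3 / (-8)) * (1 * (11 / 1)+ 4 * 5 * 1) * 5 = 38550730140 / 7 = 5507247162.86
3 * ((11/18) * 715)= 7865/6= 1310.83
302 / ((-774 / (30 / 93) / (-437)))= 55.00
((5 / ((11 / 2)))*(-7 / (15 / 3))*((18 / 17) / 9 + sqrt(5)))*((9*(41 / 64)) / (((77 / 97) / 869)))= -2827647*sqrt(5) / 352 - 2827647 / 2992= -18907.60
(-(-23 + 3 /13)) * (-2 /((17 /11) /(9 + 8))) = -6512 /13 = -500.92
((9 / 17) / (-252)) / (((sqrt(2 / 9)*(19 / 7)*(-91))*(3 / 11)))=11*sqrt(2) / 235144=0.00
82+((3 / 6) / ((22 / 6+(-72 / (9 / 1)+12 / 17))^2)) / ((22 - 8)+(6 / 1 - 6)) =78583201 / 958300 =82.00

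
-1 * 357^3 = -45499293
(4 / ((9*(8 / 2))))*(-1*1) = -1 / 9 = -0.11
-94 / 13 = -7.23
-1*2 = -2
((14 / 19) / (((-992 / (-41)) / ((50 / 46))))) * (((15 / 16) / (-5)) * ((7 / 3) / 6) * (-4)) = 50225 / 5202048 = 0.01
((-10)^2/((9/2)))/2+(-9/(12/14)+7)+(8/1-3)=227/18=12.61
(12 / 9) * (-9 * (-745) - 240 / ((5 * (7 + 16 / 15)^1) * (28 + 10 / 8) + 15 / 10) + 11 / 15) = 8448968 / 945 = 8940.71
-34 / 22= -17 / 11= -1.55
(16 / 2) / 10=4 / 5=0.80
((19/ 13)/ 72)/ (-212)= -19/ 198432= -0.00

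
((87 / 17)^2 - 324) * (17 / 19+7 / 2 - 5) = 1979541 / 10982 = 180.25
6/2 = 3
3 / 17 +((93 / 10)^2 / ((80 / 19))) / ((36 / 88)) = 3426433 / 68000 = 50.39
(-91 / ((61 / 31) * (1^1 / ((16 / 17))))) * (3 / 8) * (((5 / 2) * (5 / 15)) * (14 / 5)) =-39494 / 1037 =-38.08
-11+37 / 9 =-62 / 9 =-6.89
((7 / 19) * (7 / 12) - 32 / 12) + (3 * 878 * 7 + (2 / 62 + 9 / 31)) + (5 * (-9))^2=20460.87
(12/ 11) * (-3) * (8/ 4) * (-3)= 216/ 11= 19.64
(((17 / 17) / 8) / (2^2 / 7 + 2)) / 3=7 / 432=0.02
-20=-20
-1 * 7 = -7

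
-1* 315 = -315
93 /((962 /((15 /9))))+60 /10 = 5927 /962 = 6.16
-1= -1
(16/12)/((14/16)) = 32/21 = 1.52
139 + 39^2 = 1660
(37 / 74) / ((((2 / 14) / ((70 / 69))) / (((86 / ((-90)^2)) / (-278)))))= -2107 / 15537420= -0.00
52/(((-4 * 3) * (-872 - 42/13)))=169/34134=0.00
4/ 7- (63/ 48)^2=-2063/ 1792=-1.15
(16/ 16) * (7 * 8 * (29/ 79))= 1624/ 79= 20.56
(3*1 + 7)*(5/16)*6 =75/4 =18.75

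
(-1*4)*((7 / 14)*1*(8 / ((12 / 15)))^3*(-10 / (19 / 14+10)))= 280000 / 159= 1761.01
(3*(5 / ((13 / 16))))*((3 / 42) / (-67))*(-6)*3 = 2160 / 6097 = 0.35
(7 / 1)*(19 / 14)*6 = 57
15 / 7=2.14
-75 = -75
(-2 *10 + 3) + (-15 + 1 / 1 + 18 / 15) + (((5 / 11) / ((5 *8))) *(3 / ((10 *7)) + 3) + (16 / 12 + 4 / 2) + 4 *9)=9.57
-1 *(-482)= 482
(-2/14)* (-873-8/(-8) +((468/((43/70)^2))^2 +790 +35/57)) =-299733815862161/1364101599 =-219729.83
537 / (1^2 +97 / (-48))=-25776 / 49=-526.04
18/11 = 1.64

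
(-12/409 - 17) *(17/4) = -118405/1636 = -72.37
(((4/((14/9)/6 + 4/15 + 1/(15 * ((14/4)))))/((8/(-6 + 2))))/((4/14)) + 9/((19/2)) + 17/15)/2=-157988/29355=-5.38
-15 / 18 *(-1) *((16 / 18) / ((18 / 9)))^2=40 / 243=0.16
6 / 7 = 0.86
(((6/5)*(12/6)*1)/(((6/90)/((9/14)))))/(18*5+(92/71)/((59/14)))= 339309/1324043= 0.26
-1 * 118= -118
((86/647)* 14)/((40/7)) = 2107/6470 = 0.33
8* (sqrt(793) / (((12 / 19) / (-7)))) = -266* sqrt(793) / 3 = -2496.88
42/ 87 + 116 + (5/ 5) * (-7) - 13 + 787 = 25621/ 29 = 883.48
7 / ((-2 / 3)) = -21 / 2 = -10.50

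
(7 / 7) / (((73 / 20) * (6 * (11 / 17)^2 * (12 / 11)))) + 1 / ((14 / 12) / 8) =703907 / 101178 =6.96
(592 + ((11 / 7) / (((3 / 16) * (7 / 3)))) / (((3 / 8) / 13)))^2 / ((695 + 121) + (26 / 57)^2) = 629.00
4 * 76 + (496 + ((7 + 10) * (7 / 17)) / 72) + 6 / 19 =1094965 / 1368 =800.41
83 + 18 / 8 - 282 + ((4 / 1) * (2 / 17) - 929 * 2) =-139691 / 68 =-2054.28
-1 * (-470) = 470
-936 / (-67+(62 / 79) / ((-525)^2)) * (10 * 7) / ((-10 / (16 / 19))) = -2282651280000 / 27718778197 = -82.35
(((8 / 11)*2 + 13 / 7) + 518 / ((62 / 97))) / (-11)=-1942376 / 26257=-73.98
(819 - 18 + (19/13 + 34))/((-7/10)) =-108740/91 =-1194.95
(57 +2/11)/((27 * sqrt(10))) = 629 * sqrt(10)/2970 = 0.67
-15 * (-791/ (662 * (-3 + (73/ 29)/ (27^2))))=-7166799/ 1198220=-5.98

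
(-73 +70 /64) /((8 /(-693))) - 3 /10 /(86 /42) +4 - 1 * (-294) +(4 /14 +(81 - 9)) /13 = 32717903181 /5008640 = 6532.29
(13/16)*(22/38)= 143/304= 0.47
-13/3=-4.33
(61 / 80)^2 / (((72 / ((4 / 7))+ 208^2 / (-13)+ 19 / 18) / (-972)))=0.18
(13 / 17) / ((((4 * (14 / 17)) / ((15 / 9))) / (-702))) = -7605 / 28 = -271.61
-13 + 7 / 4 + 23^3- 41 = 48459 / 4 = 12114.75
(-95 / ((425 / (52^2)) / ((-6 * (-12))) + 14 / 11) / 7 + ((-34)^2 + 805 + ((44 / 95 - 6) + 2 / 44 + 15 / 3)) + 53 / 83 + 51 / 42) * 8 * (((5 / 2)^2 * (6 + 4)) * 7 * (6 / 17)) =1941207127813924800 / 805164803993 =2410943.84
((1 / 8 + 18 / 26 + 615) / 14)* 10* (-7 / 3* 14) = -2241575 / 156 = -14369.07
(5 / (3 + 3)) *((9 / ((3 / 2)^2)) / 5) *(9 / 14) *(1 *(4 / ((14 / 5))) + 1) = 1.04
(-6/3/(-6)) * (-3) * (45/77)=-45/77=-0.58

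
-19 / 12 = -1.58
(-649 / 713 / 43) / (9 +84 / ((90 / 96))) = -3245 / 15114887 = -0.00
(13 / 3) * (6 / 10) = 13 / 5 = 2.60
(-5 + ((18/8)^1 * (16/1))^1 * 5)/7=25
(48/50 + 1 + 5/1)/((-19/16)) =-2784/475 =-5.86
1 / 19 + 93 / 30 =599 / 190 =3.15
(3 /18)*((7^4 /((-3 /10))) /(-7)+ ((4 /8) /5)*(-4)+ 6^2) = 8842 /45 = 196.49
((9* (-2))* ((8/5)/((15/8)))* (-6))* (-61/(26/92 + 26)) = -2155008/10075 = -213.90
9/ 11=0.82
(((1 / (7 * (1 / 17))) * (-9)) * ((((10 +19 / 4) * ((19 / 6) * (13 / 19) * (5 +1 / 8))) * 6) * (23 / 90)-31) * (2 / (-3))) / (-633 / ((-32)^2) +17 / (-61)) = -21038689184 / 5882205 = -3576.67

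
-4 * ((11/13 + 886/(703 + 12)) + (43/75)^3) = -548690504/60328125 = -9.10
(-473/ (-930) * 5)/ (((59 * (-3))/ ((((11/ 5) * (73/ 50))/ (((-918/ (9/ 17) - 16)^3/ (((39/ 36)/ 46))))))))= 4937647/ 24348905437500000000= 0.00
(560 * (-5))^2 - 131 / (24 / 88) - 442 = 23517233 / 3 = 7839077.67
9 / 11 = 0.82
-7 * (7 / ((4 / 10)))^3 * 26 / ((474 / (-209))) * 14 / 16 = 5708077375 / 15168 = 376323.67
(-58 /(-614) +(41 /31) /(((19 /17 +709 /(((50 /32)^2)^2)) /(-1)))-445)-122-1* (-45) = -3960388267025800 /7588163752311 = -521.92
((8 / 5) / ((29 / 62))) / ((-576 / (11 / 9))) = -341 / 46980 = -0.01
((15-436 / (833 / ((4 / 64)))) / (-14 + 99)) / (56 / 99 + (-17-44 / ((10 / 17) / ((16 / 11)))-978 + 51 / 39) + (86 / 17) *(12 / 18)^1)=-0.00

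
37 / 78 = 0.47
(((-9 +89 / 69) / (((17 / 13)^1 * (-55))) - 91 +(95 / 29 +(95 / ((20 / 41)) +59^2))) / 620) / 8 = 26852654921 / 37119350400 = 0.72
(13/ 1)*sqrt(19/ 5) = 13*sqrt(95)/ 5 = 25.34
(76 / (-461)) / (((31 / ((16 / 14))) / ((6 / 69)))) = -1216 / 2300851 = -0.00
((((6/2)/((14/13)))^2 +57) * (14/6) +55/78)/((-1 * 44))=-165779/48048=-3.45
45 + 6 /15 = 227 /5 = 45.40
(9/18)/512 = 1/1024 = 0.00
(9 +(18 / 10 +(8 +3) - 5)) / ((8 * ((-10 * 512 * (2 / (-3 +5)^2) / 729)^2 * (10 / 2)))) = 11160261 / 327680000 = 0.03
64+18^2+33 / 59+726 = 65759 / 59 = 1114.56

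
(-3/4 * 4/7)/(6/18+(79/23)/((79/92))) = -9/91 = -0.10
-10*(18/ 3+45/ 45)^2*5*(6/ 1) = -14700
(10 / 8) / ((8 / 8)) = 5 / 4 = 1.25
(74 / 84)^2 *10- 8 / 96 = 13543 / 1764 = 7.68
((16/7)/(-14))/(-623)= 8/30527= 0.00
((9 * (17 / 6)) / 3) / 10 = 17 / 20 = 0.85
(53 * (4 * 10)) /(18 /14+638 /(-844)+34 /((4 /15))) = 156562 /9455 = 16.56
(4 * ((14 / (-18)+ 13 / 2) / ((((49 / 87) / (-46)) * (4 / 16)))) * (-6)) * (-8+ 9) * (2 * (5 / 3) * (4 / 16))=37388.30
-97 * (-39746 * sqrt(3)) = 3855362 * sqrt(3) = 6677682.87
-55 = -55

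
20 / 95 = 4 / 19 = 0.21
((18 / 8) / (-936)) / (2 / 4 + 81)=-1 / 33904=-0.00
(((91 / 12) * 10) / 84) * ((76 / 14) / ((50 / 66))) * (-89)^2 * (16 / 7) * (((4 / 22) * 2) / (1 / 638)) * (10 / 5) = 39943638592 / 735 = 54345086.52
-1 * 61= -61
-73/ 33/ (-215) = 73/ 7095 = 0.01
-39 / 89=-0.44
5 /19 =0.26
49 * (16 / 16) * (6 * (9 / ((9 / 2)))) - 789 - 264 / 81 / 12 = -16303 / 81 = -201.27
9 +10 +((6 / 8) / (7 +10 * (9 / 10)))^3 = 19.00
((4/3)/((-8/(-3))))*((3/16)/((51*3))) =1/1632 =0.00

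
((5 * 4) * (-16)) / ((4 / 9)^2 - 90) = 12960 / 3637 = 3.56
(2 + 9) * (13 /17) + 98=1809 /17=106.41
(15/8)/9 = 5/24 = 0.21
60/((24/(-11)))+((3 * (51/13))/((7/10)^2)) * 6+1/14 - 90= 16998/637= 26.68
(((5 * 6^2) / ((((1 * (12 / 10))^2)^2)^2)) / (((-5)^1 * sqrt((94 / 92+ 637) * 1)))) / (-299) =390625 * sqrt(150006) / 136474258752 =0.00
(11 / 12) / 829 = 11 / 9948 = 0.00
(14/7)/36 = 1/18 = 0.06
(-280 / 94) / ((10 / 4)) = -56 / 47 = -1.19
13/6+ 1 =19/6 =3.17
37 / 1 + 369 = 406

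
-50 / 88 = -25 / 44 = -0.57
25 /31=0.81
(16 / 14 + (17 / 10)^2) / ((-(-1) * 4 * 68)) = 2823 / 190400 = 0.01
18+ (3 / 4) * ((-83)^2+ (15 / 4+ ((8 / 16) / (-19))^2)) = 7490841 / 1444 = 5187.56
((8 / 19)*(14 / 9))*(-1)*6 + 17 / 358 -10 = -283283 / 20406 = -13.88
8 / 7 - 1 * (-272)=1912 / 7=273.14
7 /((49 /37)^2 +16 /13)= 124579 /53117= 2.35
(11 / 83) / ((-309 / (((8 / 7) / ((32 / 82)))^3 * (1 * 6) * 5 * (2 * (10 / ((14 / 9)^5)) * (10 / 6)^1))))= -1865286559125 / 1577065079968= -1.18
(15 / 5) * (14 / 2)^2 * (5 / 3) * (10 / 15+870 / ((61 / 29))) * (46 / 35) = 24411464 / 183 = 133395.98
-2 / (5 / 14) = -5.60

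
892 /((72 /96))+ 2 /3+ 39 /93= 36903 /31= 1190.42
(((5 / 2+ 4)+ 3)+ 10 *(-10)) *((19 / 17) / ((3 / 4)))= -6878 / 51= -134.86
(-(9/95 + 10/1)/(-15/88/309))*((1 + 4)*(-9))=-78231384/95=-823488.25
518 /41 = 12.63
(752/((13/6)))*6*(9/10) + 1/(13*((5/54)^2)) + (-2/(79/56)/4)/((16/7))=193387451/102700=1883.03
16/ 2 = 8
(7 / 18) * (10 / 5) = 7 / 9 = 0.78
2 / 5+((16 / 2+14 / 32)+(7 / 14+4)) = 1067 / 80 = 13.34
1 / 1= 1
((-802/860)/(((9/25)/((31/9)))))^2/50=1.59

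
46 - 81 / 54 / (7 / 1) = 641 / 14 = 45.79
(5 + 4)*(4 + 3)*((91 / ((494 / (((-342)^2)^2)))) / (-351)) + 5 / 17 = -99964218247 / 221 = -452326779.40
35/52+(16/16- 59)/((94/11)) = -14943/2444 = -6.11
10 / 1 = 10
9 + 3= 12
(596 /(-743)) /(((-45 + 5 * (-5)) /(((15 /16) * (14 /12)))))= 149 /11888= 0.01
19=19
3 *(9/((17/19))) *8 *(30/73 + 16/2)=2519856/1241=2030.50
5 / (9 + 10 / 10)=1 / 2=0.50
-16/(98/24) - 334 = -16558/49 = -337.92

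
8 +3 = 11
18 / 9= 2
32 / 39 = 0.82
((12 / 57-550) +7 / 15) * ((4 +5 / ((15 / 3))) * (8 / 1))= -1252456 / 57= -21972.91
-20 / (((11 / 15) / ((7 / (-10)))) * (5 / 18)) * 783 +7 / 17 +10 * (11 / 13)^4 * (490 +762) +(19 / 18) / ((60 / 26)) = 173715512265049 / 2884089780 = 60232.35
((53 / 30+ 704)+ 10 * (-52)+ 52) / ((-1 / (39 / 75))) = -92729 / 750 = -123.64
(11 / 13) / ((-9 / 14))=-154 / 117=-1.32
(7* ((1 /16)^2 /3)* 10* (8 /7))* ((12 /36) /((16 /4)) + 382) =22925 /576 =39.80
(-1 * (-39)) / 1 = 39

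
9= 9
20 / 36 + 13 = 122 / 9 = 13.56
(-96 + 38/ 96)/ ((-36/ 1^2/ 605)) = 2776345/ 1728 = 1606.68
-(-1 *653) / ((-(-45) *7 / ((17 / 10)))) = 11101 / 3150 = 3.52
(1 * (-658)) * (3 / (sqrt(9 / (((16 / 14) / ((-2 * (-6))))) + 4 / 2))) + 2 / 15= 2 / 15-1974 * sqrt(386) / 193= -200.81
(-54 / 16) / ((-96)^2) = -0.00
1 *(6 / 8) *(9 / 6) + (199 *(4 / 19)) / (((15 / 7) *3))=52271 / 6840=7.64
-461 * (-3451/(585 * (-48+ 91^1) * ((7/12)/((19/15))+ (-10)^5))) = -120909236/191177119575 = -0.00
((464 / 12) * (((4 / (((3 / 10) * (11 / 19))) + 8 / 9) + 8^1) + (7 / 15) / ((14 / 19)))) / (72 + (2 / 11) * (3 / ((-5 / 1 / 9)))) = 17.72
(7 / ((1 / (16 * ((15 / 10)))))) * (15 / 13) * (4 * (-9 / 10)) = -697.85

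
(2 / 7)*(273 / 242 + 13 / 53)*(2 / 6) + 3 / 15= 222748 / 673365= 0.33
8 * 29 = 232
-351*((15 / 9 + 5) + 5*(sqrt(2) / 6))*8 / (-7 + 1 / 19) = 3705*sqrt(2) / 11 + 29640 / 11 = 3170.88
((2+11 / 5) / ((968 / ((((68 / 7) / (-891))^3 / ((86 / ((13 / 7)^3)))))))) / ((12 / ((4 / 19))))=-43175444 / 5876256483451268145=-0.00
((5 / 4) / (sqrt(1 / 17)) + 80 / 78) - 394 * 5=-76790 / 39 + 5 * sqrt(17) / 4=-1963.82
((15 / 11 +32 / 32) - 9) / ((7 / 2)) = -146 / 77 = -1.90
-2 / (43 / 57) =-114 / 43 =-2.65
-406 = -406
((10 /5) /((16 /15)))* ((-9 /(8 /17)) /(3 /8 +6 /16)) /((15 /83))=-4233 /16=-264.56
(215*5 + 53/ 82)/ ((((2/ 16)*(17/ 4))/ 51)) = 4233744/ 41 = 103262.05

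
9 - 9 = 0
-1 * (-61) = 61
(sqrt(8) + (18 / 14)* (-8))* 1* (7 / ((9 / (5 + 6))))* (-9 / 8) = 99-77* sqrt(2) / 4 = 71.78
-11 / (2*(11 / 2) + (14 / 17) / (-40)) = -3740 / 3733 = -1.00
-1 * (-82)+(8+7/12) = 1087/12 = 90.58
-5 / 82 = -0.06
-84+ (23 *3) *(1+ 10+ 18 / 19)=14067 / 19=740.37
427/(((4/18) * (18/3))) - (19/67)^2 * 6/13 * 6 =74703333/233428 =320.03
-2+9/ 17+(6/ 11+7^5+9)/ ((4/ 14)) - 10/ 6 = 33017527/ 561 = 58854.77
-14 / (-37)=14 / 37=0.38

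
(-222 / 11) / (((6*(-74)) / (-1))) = -1 / 22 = -0.05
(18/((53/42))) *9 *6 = 40824/53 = 770.26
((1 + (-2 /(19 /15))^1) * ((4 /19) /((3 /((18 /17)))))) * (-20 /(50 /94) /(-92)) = -12408 /705755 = -0.02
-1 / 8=-0.12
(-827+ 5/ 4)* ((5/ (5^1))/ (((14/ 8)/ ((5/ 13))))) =-16515/ 91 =-181.48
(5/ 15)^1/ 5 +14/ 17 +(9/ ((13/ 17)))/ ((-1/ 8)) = -309169/ 3315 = -93.26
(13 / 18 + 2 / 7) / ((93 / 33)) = 1397 / 3906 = 0.36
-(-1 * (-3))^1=-3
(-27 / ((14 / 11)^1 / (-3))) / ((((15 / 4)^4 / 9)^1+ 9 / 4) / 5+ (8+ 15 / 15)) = 5760 / 1253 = 4.60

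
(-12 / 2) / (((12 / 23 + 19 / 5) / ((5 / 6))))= -575 / 497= -1.16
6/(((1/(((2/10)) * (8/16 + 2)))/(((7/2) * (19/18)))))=133/12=11.08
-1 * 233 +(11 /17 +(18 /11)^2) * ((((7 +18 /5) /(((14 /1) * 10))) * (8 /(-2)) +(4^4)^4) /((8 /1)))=734331937525619 /411400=1784958525.83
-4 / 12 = -1 / 3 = -0.33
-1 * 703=-703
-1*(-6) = 6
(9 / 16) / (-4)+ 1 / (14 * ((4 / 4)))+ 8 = 3553 / 448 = 7.93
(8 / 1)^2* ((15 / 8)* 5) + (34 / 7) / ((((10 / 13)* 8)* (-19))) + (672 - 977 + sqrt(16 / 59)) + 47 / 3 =4* sqrt(59) / 59 + 4957577 / 15960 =311.15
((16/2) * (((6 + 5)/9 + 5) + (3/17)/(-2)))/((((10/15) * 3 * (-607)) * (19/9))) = -3754/196061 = -0.02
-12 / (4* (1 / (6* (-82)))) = 1476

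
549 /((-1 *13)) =-549 /13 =-42.23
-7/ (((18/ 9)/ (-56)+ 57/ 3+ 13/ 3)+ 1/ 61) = -35868/ 119461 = -0.30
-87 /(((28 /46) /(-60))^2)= -845320.41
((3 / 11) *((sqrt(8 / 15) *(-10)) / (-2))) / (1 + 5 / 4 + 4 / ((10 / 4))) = 40 *sqrt(30) / 847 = 0.26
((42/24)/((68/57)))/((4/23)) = 9177/1088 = 8.43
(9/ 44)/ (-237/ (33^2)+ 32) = 297/ 46148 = 0.01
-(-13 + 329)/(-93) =316/93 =3.40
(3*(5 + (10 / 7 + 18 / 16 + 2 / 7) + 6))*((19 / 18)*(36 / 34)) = 44175 / 952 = 46.40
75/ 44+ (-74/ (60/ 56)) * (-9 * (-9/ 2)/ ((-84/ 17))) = 124917/ 220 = 567.80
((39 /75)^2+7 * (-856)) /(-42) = 1248277 /8750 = 142.66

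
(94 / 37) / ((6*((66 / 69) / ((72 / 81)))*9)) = 4324 / 98901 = 0.04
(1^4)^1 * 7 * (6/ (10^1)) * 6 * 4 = 504/ 5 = 100.80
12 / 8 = 3 / 2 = 1.50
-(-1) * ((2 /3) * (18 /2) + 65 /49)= 359 /49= 7.33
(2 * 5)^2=100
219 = 219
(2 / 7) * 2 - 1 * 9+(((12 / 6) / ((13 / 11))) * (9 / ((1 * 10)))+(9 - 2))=43 / 455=0.09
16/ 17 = 0.94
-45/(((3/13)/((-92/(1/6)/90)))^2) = -1430416/45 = -31787.02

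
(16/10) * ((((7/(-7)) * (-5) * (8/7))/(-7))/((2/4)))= -128/49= -2.61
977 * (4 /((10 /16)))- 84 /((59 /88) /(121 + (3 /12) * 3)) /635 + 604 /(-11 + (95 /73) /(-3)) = 144845166091 /23453090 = 6175.95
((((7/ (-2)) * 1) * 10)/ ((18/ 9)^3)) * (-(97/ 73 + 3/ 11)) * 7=157535/ 3212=49.05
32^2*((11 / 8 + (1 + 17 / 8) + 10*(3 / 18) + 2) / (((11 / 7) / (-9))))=-526848 / 11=-47895.27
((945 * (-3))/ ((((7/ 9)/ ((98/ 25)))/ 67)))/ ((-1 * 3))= 1595538/ 5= 319107.60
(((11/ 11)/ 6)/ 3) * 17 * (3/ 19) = 17/ 114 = 0.15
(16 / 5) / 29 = 16 / 145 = 0.11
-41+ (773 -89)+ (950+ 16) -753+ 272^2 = 74840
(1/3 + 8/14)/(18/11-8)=-209/1470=-0.14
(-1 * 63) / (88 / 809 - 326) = 0.19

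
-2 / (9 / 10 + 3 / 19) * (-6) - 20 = -580 / 67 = -8.66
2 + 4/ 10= 12/ 5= 2.40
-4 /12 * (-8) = 8 /3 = 2.67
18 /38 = 9 /19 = 0.47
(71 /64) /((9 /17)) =1207 /576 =2.10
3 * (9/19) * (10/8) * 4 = 135/19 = 7.11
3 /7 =0.43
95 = 95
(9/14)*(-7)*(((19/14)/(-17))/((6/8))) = 57/119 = 0.48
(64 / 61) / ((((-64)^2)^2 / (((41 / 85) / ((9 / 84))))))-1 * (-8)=8155300127 / 1019412480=8.00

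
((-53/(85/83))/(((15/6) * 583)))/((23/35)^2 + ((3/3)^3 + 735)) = -0.00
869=869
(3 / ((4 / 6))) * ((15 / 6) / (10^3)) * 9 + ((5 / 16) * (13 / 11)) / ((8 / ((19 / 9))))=62951 / 316800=0.20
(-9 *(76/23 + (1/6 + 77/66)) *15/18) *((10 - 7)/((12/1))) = -200/23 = -8.70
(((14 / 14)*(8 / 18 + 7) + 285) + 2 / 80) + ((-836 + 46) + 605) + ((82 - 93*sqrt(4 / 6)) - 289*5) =-451991 / 360 - 31*sqrt(6) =-1331.46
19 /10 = 1.90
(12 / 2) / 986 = 3 / 493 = 0.01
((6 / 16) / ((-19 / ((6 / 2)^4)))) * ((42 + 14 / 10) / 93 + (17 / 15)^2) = -5319 / 1900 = -2.80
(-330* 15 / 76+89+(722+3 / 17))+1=482591 / 646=747.04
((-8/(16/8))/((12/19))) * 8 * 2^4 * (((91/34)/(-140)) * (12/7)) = 15808/595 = 26.57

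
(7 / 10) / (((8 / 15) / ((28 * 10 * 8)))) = 2940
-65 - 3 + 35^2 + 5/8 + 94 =10013/8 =1251.62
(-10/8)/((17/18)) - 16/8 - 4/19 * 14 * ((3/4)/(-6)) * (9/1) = -5/646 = -0.01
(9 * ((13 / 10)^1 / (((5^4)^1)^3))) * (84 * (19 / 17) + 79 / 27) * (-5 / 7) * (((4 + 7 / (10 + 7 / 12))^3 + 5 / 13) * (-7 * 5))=8020259359311 / 680127167968750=0.01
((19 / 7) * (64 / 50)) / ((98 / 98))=608 / 175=3.47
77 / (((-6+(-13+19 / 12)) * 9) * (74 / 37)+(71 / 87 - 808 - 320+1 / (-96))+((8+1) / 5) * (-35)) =-214368 / 4186285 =-0.05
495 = 495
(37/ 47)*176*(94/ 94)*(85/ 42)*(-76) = -21033760/ 987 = -21310.80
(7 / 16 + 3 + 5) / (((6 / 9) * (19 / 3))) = 2.00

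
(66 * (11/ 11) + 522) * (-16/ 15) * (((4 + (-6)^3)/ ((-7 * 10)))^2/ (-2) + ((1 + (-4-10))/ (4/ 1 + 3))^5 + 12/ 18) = 2098403008/ 128625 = 16314.11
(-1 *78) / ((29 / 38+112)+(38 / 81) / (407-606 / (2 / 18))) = -1211703948 / 1751736551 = -0.69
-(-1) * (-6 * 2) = -12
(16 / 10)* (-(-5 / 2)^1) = 4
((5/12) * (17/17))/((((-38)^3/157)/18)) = -2355/109744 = -0.02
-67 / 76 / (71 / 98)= -3283 / 2698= -1.22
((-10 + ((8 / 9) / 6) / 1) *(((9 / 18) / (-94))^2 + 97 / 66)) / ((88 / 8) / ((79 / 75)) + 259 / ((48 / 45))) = -36022556038 / 630056425185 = -0.06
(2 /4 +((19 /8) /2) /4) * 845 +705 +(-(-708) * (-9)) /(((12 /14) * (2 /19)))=-4431657 /64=-69244.64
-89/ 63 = -1.41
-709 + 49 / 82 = -58089 / 82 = -708.40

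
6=6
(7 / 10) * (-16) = -56 / 5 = -11.20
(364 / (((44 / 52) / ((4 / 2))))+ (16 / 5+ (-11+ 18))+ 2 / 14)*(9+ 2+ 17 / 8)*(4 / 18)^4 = 670444 / 24057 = 27.87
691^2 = 477481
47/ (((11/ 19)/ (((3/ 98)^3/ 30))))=8037/ 103531120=0.00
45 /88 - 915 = -80475 /88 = -914.49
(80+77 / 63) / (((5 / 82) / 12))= 239768 / 15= 15984.53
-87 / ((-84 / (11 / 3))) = 319 / 84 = 3.80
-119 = -119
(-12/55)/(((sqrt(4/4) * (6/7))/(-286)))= 364/5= 72.80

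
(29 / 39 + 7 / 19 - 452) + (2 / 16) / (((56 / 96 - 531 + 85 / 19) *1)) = -80129163877 / 177714030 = -450.89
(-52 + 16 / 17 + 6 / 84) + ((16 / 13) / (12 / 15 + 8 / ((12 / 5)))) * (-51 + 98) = -3548085 / 95914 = -36.99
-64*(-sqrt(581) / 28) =16*sqrt(581) / 7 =55.09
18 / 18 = 1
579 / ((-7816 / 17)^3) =-2844627 / 477478314496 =-0.00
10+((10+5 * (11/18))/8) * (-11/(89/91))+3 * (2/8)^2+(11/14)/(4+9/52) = -7.98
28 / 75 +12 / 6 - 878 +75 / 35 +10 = -453329 / 525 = -863.48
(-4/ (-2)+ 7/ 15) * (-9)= -111/ 5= -22.20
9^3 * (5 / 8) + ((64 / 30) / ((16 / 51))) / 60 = 273443 / 600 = 455.74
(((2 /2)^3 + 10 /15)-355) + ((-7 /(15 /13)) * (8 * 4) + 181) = -5497 /15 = -366.47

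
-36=-36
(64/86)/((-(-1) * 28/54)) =1.44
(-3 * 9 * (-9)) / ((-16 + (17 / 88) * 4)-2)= -5346 / 379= -14.11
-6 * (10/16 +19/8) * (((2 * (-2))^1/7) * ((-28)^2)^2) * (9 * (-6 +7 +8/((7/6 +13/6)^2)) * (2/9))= 543707136/25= 21748285.44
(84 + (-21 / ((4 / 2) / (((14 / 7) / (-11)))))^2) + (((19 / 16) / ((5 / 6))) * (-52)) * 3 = -162933 / 1210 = -134.66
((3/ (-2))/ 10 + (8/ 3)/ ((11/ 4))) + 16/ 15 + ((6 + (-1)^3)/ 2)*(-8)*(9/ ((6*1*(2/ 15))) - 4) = -143.11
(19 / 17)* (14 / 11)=266 / 187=1.42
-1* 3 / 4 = -3 / 4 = -0.75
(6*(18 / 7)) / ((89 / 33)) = 3564 / 623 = 5.72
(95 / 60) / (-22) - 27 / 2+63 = 13049 / 264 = 49.43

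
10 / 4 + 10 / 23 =135 / 46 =2.93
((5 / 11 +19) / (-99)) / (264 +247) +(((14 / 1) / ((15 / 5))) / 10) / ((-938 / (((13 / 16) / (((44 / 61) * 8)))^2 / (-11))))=-412484248403 / 1075118140293120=-0.00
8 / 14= 4 / 7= 0.57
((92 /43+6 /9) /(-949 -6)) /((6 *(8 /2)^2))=-181 /5913360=-0.00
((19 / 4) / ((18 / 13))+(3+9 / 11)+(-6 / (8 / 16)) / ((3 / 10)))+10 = -18019 / 792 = -22.75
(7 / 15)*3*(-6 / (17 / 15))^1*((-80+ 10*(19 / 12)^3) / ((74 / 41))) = 9994775 / 60384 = 165.52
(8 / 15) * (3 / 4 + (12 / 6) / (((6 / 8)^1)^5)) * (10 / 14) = 17842 / 5103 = 3.50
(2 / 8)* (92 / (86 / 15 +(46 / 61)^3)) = 78308445 / 20980406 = 3.73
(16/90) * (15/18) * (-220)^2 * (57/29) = 3678400/261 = 14093.49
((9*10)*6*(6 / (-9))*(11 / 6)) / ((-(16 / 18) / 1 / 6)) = 4455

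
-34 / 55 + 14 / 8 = 249 / 220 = 1.13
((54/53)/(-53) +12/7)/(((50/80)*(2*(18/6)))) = 8888/19663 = 0.45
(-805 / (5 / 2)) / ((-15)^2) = -322 / 225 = -1.43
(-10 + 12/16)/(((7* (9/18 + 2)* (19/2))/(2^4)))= -0.89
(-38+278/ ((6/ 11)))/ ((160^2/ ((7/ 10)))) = 1981/ 153600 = 0.01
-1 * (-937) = 937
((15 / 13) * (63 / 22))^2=893025 / 81796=10.92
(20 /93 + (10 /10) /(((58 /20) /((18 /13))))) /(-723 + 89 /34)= -825520 /858749073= -0.00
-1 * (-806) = 806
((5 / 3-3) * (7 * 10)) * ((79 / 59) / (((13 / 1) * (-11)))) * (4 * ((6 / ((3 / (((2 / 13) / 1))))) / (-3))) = -353920 / 987129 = -0.36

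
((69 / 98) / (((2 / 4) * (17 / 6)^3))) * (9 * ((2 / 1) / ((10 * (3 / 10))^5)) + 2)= 4416 / 34391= 0.13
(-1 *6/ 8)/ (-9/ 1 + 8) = 3/ 4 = 0.75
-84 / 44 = -21 / 11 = -1.91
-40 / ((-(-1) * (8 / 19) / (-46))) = 4370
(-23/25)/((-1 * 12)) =23/300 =0.08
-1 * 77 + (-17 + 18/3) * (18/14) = -638/7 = -91.14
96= 96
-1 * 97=-97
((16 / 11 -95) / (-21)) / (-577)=-49 / 6347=-0.01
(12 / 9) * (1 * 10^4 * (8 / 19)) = 320000 / 57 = 5614.04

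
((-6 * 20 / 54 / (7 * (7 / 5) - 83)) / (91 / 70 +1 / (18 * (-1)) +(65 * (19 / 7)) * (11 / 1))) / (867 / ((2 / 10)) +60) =350 / 98398961469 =0.00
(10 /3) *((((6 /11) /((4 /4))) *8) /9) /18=80 /891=0.09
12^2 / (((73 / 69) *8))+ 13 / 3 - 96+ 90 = 3361 / 219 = 15.35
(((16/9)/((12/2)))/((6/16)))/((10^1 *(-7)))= -32/2835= -0.01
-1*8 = -8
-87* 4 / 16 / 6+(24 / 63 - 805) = -135785 / 168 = -808.24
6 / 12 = 1 / 2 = 0.50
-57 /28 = -2.04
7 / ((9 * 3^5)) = 7 / 2187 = 0.00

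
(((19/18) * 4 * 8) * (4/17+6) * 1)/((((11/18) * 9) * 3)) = 64448/5049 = 12.76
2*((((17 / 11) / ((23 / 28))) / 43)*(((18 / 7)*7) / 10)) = 8568 / 54395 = 0.16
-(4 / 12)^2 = -1 / 9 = -0.11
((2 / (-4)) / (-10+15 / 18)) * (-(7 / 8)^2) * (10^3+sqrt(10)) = -3675 / 88 - 147 * sqrt(10) / 3520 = -41.89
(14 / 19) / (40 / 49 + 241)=686 / 225131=0.00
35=35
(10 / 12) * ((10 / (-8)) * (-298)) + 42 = 4229 / 12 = 352.42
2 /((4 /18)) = 9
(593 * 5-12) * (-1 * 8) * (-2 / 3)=47248 / 3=15749.33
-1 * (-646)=646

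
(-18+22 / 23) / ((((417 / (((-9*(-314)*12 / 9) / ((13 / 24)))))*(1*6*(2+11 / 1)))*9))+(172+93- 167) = 474569018 / 4862637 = 97.59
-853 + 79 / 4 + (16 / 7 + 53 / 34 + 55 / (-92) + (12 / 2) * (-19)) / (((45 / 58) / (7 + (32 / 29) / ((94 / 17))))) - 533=-18477533659 / 7718340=-2393.98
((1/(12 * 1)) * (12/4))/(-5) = -1/20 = -0.05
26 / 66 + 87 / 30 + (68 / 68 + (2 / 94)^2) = 3130483 / 728970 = 4.29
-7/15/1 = -7/15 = -0.47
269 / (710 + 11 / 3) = 807 / 2141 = 0.38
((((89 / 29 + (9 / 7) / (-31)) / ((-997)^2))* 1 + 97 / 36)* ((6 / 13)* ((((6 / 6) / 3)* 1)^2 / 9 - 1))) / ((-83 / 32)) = 776658756686080 / 1640120536725489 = 0.47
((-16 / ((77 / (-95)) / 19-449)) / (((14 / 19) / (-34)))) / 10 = -466412 / 2836827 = -0.16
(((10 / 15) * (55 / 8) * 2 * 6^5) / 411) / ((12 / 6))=11880 / 137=86.72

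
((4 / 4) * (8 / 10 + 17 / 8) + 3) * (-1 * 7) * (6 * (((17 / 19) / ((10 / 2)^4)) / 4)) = -84609 / 950000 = -0.09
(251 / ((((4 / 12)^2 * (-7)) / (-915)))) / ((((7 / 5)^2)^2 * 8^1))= 9608.09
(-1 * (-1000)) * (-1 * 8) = -8000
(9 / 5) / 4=9 / 20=0.45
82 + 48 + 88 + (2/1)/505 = 218.00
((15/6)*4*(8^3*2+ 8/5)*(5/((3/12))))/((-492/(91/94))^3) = -2415195055/1545606356328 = -0.00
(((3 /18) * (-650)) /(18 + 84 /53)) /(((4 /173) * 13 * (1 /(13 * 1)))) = -17225 /72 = -239.24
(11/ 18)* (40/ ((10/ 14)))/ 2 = 154/ 9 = 17.11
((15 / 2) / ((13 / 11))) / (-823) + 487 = 10420661 / 21398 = 486.99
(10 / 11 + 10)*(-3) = -360 / 11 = -32.73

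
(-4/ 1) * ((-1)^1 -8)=36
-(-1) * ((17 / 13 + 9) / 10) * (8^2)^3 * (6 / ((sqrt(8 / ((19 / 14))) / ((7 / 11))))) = 26345472 * sqrt(133) / 715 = 424938.19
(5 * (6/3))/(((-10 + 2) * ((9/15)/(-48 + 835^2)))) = -1452452.08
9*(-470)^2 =1988100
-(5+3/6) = -11/2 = -5.50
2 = 2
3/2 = 1.50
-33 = -33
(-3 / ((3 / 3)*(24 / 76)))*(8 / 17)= -76 / 17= -4.47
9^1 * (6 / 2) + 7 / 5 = 142 / 5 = 28.40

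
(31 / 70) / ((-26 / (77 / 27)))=-341 / 7020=-0.05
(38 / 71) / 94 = 19 / 3337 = 0.01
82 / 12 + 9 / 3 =59 / 6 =9.83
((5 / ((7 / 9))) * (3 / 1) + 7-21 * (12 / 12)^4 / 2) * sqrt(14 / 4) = 221 * sqrt(14) / 28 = 29.53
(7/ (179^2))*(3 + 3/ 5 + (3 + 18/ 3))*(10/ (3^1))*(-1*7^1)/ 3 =-686/ 32041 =-0.02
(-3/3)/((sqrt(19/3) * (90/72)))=-4 * sqrt(57)/95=-0.32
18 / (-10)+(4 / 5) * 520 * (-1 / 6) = -1067 / 15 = -71.13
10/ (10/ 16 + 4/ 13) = 1040/ 97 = 10.72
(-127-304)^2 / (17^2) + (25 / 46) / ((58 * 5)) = 495611793 / 771052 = 642.77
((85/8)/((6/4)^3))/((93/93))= 85/27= 3.15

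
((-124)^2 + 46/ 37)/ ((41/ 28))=10501.53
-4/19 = -0.21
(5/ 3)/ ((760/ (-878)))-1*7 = -2035/ 228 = -8.93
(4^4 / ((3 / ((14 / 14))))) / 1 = 256 / 3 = 85.33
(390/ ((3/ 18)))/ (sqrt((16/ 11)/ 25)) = 2925 * sqrt(11) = 9701.13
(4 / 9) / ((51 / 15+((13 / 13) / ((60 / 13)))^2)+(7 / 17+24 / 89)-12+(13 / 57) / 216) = -413956800 / 7330672843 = -0.06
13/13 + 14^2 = 197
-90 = -90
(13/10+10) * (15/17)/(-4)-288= -39507/136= -290.49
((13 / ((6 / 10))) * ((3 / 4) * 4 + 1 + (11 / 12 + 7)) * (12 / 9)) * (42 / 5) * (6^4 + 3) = 11269258 / 3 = 3756419.33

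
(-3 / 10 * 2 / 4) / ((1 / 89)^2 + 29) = -7921 / 1531400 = -0.01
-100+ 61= -39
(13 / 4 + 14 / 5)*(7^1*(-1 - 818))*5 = -693693 / 4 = -173423.25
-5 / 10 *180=-90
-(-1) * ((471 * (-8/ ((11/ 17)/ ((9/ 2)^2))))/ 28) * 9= -5837103/ 154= -37903.27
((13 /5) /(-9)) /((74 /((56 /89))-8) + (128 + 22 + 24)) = -364 /357345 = -0.00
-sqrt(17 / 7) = -sqrt(119) / 7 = -1.56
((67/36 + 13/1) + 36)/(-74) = -1831/2664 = -0.69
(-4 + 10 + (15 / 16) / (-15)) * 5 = 475 / 16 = 29.69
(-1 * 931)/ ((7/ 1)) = -133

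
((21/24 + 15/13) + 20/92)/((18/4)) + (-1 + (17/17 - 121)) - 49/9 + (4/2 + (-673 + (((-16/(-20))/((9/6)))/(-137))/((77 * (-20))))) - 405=-3412005210599/2838735900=-1201.95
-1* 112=-112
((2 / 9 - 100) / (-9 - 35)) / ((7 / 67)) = 30083 / 1386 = 21.70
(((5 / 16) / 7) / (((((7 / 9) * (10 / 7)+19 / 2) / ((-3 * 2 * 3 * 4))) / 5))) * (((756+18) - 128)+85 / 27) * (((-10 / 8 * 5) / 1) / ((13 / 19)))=624399375 / 69524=8981.06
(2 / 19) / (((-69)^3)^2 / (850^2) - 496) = 0.00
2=2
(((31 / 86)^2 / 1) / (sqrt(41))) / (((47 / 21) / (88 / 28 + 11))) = 0.13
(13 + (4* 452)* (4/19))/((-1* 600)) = -2493/3800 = -0.66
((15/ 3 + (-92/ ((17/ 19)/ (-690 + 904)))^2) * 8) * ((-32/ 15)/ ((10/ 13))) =-77614430471552/ 7225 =-10742481726.17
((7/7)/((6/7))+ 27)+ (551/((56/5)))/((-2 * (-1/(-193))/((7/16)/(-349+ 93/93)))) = 104863/3072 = 34.14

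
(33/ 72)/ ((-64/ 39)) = -143/ 512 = -0.28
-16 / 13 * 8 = -128 / 13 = -9.85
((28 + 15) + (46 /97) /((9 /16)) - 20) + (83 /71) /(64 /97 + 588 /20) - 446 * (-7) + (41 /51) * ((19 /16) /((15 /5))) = 3146.20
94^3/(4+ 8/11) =175700.46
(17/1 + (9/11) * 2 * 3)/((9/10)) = 2410/99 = 24.34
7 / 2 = 3.50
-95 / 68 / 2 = -95 / 136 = -0.70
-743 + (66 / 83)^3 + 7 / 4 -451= -2725702219 / 2287148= -1191.75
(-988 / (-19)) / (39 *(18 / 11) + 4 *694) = 286 / 15619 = 0.02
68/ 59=1.15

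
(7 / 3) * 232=1624 / 3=541.33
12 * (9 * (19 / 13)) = 2052 / 13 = 157.85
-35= -35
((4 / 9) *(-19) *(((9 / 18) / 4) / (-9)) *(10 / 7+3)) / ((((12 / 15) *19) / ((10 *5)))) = 3875 / 2268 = 1.71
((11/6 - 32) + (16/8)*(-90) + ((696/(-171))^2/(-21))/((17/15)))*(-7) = 163052137/110466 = 1476.04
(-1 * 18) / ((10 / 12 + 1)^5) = -139968 / 161051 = -0.87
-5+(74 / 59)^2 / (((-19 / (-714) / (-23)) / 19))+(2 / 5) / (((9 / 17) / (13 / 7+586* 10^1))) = -21409.67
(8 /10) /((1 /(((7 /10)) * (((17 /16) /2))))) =0.30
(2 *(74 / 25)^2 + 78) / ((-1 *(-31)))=59702 / 19375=3.08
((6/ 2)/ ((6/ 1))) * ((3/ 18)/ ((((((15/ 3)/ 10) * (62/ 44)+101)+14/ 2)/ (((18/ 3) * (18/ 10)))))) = 198/ 23915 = 0.01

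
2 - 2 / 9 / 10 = 89 / 45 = 1.98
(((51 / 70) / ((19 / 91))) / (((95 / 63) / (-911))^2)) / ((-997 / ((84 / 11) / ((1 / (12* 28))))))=-30819099789694944 / 9402831625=-3277640.29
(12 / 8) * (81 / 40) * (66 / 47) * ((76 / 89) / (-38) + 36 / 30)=1050489 / 209150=5.02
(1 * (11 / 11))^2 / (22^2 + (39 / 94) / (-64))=6016 / 2911705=0.00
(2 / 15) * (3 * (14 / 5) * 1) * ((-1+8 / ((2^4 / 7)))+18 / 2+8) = 546 / 25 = 21.84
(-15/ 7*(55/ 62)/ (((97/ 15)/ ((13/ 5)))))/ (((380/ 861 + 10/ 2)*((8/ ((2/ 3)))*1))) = -263835/ 22540472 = -0.01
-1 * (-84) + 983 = 1067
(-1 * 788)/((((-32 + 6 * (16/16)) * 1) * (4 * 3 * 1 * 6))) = 197/468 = 0.42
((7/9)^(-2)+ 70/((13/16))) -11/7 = 54932/637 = 86.24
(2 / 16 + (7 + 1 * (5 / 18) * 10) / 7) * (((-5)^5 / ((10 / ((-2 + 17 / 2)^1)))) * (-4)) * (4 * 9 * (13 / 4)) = 81014375 / 56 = 1446685.27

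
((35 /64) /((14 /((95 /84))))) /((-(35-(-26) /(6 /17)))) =-475 /1168384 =-0.00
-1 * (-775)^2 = -600625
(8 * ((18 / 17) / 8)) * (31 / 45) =62 / 85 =0.73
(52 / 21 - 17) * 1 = -305 / 21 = -14.52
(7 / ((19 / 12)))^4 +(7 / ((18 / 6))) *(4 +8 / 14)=153531680 / 390963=392.70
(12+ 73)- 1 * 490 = -405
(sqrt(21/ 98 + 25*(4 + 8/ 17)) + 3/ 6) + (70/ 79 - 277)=-43547/ 158 + sqrt(6342938)/ 238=-265.03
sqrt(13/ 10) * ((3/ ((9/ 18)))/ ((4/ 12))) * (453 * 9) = 36693 * sqrt(130)/ 5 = 83672.91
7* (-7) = -49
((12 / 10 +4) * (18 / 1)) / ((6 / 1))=78 / 5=15.60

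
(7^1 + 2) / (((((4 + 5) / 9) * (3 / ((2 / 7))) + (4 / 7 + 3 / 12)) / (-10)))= -2520 / 317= -7.95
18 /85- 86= -7292 /85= -85.79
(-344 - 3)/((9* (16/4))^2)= -0.27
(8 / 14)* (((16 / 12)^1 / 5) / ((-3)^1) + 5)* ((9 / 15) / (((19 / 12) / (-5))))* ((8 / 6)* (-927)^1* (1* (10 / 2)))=4370496 / 133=32860.87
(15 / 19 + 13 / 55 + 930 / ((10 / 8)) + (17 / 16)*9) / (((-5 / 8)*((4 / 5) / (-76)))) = 12616717 / 110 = 114697.43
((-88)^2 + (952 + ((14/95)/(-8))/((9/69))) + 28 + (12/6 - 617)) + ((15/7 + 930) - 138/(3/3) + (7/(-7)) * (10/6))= 23677551/2660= 8901.33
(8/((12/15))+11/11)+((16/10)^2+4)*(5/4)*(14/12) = 617/30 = 20.57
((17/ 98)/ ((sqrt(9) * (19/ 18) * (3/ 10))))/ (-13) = -170/ 12103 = -0.01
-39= -39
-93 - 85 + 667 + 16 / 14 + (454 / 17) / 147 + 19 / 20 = 24553901 / 49980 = 491.27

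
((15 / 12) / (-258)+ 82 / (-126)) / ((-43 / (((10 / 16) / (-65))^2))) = 1093 / 775337472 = 0.00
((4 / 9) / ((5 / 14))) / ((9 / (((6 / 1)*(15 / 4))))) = 28 / 9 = 3.11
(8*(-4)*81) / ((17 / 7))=-18144 / 17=-1067.29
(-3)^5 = -243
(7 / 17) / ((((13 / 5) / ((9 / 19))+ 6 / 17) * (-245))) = -9 / 31283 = -0.00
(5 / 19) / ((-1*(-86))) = 5 / 1634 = 0.00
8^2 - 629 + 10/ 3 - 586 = -3443/ 3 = -1147.67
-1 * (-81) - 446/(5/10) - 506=-1317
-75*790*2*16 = -1896000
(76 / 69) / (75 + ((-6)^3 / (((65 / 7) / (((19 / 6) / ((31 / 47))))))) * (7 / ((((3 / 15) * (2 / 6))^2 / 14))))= -30628 / 68474118915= -0.00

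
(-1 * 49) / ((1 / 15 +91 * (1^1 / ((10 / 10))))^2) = -11025 / 1865956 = -0.01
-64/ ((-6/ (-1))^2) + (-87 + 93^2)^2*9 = 5937935348/ 9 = 659770594.22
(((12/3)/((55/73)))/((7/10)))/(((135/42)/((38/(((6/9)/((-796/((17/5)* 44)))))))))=-4416208/6171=-715.64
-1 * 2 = -2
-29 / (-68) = 29 / 68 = 0.43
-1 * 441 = -441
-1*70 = -70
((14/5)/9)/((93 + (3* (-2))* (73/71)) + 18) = 994/334935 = 0.00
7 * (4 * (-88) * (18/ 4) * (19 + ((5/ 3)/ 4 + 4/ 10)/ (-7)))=-1046892/ 5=-209378.40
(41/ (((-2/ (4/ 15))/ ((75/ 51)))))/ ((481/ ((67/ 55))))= -5494/ 269841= -0.02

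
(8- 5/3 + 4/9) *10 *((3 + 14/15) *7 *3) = 50386/9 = 5598.44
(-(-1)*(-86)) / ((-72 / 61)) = 2623 / 36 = 72.86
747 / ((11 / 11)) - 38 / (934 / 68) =347557 / 467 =744.23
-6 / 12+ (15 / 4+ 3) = 25 / 4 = 6.25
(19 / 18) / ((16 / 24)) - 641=-7673 / 12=-639.42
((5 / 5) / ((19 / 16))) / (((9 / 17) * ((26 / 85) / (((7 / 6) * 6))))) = 80920 / 2223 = 36.40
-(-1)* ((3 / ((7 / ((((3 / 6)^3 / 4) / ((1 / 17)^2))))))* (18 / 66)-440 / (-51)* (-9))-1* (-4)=-3040711 / 41888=-72.59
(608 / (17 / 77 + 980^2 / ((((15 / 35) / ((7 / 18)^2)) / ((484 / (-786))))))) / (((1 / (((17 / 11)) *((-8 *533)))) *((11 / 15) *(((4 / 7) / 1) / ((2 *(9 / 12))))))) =1160077830780960 / 16880472429887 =68.72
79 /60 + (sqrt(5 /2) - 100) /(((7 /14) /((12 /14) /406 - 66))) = 1125508259 /85260 - 93783*sqrt(10) /1421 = 12992.19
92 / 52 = 1.77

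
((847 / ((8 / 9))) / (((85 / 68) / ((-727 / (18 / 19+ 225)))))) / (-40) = 11699611 / 190800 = 61.32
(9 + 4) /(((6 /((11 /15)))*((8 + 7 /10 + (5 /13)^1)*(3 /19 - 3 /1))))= -35321 /573966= -0.06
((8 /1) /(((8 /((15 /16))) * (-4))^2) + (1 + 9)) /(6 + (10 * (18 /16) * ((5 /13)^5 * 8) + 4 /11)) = 267847428563 /190606606336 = 1.41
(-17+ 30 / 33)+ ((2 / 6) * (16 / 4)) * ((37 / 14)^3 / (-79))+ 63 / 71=-1970058661 / 126976542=-15.52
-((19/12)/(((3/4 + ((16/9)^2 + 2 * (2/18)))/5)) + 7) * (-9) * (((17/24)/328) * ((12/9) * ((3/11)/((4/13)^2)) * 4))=3957447/1486496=2.66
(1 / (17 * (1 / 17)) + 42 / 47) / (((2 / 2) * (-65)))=-0.03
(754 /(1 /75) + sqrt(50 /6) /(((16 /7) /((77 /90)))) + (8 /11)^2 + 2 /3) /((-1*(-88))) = 642.64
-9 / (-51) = 3 / 17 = 0.18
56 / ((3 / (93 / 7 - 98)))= -4744 / 3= -1581.33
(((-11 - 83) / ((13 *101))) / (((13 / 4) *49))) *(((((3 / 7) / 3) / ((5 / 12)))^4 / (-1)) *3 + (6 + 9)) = -8440134792 / 1255094238125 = -0.01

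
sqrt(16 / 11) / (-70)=-2*sqrt(11) / 385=-0.02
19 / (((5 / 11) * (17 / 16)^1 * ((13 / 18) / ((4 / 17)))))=240768 / 18785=12.82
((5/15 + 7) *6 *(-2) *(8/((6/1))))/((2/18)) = -1056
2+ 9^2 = 83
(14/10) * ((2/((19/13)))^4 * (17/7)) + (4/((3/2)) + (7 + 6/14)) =301280692/13683705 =22.02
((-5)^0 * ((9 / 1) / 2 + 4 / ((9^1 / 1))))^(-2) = 324 / 7921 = 0.04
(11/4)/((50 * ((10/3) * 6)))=11/4000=0.00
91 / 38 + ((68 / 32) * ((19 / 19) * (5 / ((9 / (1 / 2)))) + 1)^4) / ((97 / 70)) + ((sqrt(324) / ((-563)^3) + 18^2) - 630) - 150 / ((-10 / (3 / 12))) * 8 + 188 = -11257717315426881565 / 138102179161656384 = -81.52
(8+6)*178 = 2492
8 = 8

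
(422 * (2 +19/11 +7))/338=24898/1859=13.39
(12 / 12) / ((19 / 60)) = 60 / 19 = 3.16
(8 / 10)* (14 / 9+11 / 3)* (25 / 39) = 940 / 351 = 2.68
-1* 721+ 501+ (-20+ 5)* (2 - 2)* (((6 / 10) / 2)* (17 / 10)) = -220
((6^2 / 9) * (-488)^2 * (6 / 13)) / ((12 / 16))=7620608 / 13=586200.62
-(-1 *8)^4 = -4096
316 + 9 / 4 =1273 / 4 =318.25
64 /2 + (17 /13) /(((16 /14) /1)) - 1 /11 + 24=65269 /1144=57.05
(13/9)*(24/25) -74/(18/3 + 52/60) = -72538/7725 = -9.39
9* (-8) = -72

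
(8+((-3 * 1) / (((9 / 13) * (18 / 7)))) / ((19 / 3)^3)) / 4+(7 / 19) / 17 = 1884317 / 932824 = 2.02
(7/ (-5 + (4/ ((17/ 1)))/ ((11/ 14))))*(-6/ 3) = 2618/ 879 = 2.98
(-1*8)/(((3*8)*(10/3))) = -0.10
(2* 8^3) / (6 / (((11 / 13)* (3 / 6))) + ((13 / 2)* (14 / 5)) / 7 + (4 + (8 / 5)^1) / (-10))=281600 / 4461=63.12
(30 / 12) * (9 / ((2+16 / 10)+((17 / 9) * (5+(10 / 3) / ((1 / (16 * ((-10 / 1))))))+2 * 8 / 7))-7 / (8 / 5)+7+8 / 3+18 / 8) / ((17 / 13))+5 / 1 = 873036805 / 45000624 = 19.40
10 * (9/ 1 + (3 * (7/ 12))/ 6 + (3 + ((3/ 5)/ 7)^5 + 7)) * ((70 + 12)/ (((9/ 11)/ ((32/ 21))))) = 29462.16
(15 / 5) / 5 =3 / 5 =0.60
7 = 7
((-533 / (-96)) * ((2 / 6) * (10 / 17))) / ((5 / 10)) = 2665 / 1224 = 2.18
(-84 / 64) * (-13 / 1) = 273 / 16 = 17.06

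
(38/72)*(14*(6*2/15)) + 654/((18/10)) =16616/45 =369.24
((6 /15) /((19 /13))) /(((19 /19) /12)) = 312 /95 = 3.28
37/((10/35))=129.50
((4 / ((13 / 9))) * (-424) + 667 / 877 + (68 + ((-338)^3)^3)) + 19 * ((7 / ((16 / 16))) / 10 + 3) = -6564372964655443144124303467 / 114010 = -57577168359402185283083.09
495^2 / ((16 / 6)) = 91884.38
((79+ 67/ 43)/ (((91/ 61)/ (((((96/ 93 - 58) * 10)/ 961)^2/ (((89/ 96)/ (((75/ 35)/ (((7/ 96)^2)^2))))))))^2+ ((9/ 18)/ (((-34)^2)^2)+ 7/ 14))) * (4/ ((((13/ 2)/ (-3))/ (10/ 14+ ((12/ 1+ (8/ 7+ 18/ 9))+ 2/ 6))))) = -4260492335768313482375191030215644893964591431680000000/ 884694201021817900153868570185205798315166566685697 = -4815.78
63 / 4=15.75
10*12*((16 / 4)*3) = 1440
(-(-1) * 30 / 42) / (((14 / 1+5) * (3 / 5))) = 25 / 399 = 0.06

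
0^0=1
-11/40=-0.28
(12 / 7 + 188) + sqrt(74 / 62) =sqrt(1147) / 31 + 1328 / 7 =190.81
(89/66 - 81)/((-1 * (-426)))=-5257/28116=-0.19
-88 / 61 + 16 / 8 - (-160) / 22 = 5254 / 671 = 7.83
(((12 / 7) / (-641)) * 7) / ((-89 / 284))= 0.06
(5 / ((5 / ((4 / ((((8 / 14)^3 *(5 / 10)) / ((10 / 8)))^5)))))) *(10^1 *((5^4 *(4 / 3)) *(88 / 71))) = 509991959075908203125 / 28588376064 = 17839137065.16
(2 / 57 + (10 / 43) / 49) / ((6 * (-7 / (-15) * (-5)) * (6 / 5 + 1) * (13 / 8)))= -7360 / 9247623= -0.00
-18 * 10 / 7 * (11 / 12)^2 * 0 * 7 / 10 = 0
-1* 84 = -84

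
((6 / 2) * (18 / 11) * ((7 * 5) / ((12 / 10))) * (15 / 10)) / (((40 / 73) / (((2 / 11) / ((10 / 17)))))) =234549 / 1936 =121.15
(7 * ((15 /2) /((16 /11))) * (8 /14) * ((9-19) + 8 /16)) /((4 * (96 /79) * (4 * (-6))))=82555 /49152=1.68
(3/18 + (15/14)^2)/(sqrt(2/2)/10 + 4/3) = 3865/4214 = 0.92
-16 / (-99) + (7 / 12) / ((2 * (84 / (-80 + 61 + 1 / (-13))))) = 491 / 5148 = 0.10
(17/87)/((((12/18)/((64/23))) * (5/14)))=7616/3335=2.28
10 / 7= 1.43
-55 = -55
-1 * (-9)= 9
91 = 91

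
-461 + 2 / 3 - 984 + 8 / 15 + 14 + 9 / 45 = -7148 / 5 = -1429.60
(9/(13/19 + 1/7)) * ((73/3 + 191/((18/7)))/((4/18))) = 424935/88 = 4828.81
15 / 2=7.50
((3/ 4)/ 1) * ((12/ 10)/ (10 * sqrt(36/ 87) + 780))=3393/ 2940400 - 3 * sqrt(87)/ 2940400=0.00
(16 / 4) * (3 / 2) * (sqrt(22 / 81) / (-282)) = -sqrt(22) / 423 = -0.01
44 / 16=11 / 4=2.75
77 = 77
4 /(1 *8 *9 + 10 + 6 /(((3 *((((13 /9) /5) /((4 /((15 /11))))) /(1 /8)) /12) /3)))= 26 /1127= 0.02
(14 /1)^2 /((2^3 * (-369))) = -0.07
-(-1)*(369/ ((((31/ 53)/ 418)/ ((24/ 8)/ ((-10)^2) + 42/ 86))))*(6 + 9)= 27332530731/ 13330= 2050452.42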